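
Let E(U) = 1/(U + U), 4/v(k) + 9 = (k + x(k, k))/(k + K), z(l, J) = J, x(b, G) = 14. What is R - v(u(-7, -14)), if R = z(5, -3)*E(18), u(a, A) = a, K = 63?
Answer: 313/852 ≈ 0.36737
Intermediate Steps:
v(k) = 4/(-9 + (14 + k)/(63 + k)) (v(k) = 4/(-9 + (k + 14)/(k + 63)) = 4/(-9 + (14 + k)/(63 + k)))
E(U) = 1/(2*U)
R = -1/12 (R = -3/(2*18) = -3*1/36 = -1/12 ≈ -0.083333)
R - v(u(-7, -14)) = -1/12 - 4*(-63 - 1*(-7))/(553 + 8*(-7)) = -1/12 - 4*(-63 + 7)/(553 - 56) = -1/12 - 4*(-56)/497 = -1/12 - 1*(-32/71) = -1/12 + 32/71 = 313/852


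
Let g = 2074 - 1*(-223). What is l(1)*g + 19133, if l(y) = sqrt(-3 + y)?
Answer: 19133 + 2297*I*sqrt(2) ≈ 19133.0 + 3248.4*I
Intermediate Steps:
g = 2297 (g = 2074 + 223 = 2297)
l(1)*g + 19133 = sqrt(-3 + 1)*2297 + 19133 = sqrt(-2)*2297 + 19133 = (I*sqrt(2))*2297 + 19133 = 2297*I*sqrt(2) + 19133 = 19133 + 2297*I*sqrt(2)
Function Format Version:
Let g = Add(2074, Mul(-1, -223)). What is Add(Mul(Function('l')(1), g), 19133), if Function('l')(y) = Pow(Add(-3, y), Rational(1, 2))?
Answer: Add(19133, Mul(2297, I, Pow(2, Rational(1, 2)))) ≈ Add(19133., Mul(3248.4, I))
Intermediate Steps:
g = 2297 (g = Add(2074, 223) = 2297)
Add(Mul(Function('l')(1), g), 19133) = Add(Mul(Pow(Add(-3, 1), Rational(1, 2)), 2297), 19133) = Add(Mul(Pow(-2, Rational(1, 2)), 2297), 19133) = Add(Mul(Mul(I, Pow(2, Rational(1, 2))), 2297), 19133) = Add(Mul(2297, I, Pow(2, Rational(1, 2))), 19133) = Add(19133, Mul(2297, I, Pow(2, Rational(1, 2))))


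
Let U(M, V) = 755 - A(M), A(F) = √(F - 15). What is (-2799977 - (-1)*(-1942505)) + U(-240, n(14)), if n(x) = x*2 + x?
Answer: -4741727 - I*√255 ≈ -4.7417e+6 - 15.969*I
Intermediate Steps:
A(F) = √(-15 + F)
n(x) = 3*x (n(x) = 2*x + x = 3*x)
U(M, V) = 755 - √(-15 + M)
(-2799977 - (-1)*(-1942505)) + U(-240, n(14)) = (-2799977 - (-1)*(-1942505)) + (755 - √(-15 - 240)) = (-2799977 - 1*1942505) + (755 - √(-255)) = (-2799977 - 1942505) + (755 - I*√255) = -4742482 + (755 - I*√255) = -4741727 - I*√255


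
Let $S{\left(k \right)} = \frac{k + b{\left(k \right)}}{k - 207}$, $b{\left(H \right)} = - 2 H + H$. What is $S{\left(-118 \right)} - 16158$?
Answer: $-16158$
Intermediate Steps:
$b{\left(H \right)} = - H$
$S{\left(k \right)} = 0$ ($S{\left(k \right)} = \frac{k - k}{k - 207} = \frac{0}{-207 + k} = 0$)
$S{\left(-118 \right)} - 16158 = 0 - 16158 = -16158$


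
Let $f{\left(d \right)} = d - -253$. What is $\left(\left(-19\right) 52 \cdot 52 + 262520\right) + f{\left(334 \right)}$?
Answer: $211731$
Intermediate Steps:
$f{\left(d \right)} = 253 + d$ ($f{\left(d \right)} = d + 253 = 253 + d$)
$\left(\left(-19\right) 52 \cdot 52 + 262520\right) + f{\left(334 \right)} = \left(\left(-19\right) 52 \cdot 52 + 262520\right) + \left(253 + 334\right) = \left(\left(-988\right) 52 + 262520\right) + 587 = \left(-51376 + 262520\right) + 587 = 211144 + 587 = 211731$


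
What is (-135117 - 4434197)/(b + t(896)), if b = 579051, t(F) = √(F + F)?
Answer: -2645865841014/335300058809 + 73109024*√7/335300058809 ≈ -7.8905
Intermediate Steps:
t(F) = √2*√F (t(F) = √(2*F) = √2*√F)
(-135117 - 4434197)/(b + t(896)) = (-135117 - 4434197)/(579051 + √2*√896) = -4569314/(579051 + √2*(8*√14)) = -4569314/(579051 + 16*√7)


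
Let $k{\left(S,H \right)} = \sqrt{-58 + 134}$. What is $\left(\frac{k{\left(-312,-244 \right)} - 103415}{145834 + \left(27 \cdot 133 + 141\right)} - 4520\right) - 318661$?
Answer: $- \frac{48336992861}{149566} + \frac{\sqrt{19}}{74783} \approx -3.2318 \cdot 10^{5}$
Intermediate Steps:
$k{\left(S,H \right)} = 2 \sqrt{19}$ ($k{\left(S,H \right)} = \sqrt{76} = 2 \sqrt{19}$)
$\left(\frac{k{\left(-312,-244 \right)} - 103415}{145834 + \left(27 \cdot 133 + 141\right)} - 4520\right) - 318661 = \left(\frac{2 \sqrt{19} - 103415}{145834 + \left(27 \cdot 133 + 141\right)} - 4520\right) - 318661 = \left(\frac{-103415 + 2 \sqrt{19}}{145834 + \left(3591 + 141\right)} - 4520\right) - 318661 = \left(\frac{-103415 + 2 \sqrt{19}}{145834 + 3732} - 4520\right) - 318661 = \left(\frac{-103415 + 2 \sqrt{19}}{149566} - 4520\right) - 318661 = \left(\left(-103415 + 2 \sqrt{19}\right) \frac{1}{149566} - 4520\right) - 318661 = \left(\left(- \frac{103415}{149566} + \frac{\sqrt{19}}{74783}\right) - 4520\right) - 318661 = \left(- \frac{676141735}{149566} + \frac{\sqrt{19}}{74783}\right) - 318661 = - \frac{48336992861}{149566} + \frac{\sqrt{19}}{74783}$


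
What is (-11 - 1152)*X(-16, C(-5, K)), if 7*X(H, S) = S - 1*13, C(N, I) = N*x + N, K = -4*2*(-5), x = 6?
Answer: 55824/7 ≈ 7974.9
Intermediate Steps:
K = 40 (K = -8*(-5) = 40)
C(N, I) = 7*N (C(N, I) = N*6 + N = 6*N + N = 7*N)
X(H, S) = -13/7 + S/7 (X(H, S) = (S - 1*13)/7 = (S - 13)/7 = (-13 + S)/7 = -13/7 + S/7)
(-11 - 1152)*X(-16, C(-5, K)) = (-11 - 1152)*(-13/7 + (7*(-5))/7) = -1163*(-13/7 + (⅐)*(-35)) = -1163*(-13/7 - 5) = -1163*(-48/7) = 55824/7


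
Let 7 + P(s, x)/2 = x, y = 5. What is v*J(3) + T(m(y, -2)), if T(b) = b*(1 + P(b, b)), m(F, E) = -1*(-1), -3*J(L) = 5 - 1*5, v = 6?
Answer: -11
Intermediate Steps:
J(L) = 0 (J(L) = -(5 - 1*5)/3 = -(5 - 5)/3 = -⅓*0 = 0)
P(s, x) = -14 + 2*x
m(F, E) = 1
T(b) = b*(-13 + 2*b) (T(b) = b*(1 + (-14 + 2*b)) = b*(-13 + 2*b))
v*J(3) + T(m(y, -2)) = 6*0 + 1*(-13 + 2*1) = 0 + 1*(-13 + 2) = 0 + 1*(-11) = 0 - 11 = -11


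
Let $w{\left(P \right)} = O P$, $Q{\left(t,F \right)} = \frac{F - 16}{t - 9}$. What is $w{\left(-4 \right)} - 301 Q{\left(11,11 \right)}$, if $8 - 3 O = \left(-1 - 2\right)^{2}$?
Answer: $\frac{4523}{6} \approx 753.83$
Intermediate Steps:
$O = - \frac{1}{3}$ ($O = \frac{8}{3} - \frac{\left(-1 - 2\right)^{2}}{3} = \frac{8}{3} - \frac{\left(-3\right)^{2}}{3} = \frac{8}{3} - 3 = - \frac{1}{3} \approx -0.33333$)
$Q{\left(t,F \right)} = \frac{-16 + F}{-9 + t}$
$w{\left(P \right)} = - \frac{P}{3}$
$w{\left(-4 \right)} - 301 Q{\left(11,11 \right)} = \left(- \frac{1}{3}\right) \left(-4\right) - 301 \frac{-16 + 11}{-9 + 11} = \frac{4}{3} - 301 \cdot \frac{1}{2} \left(-5\right) = \frac{4}{3} - - \frac{1505}{2} = \frac{4}{3} + \frac{1505}{2} = \frac{4523}{6}$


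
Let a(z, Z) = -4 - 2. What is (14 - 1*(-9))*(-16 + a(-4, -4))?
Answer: -506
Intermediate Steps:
a(z, Z) = -6
(14 - 1*(-9))*(-16 + a(-4, -4)) = (14 - 1*(-9))*(-16 - 6) = (14 + 9)*(-22) = 23*(-22) = -506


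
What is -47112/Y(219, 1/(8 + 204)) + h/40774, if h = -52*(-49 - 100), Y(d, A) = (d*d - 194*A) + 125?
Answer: -82064216858/103912926353 ≈ -0.78974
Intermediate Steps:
Y(d, A) = 125 + d**2 - 194*A (Y(d, A) = (d**2 - 194*A) + 125 = 125 + d**2 - 194*A)
h = 7748 (h = -52*(-149) = 7748)
-47112/Y(219, 1/(8 + 204)) + h/40774 = -47112/(125 + 219**2 - 194/(8 + 204)) + 7748/40774 = -47112/(125 + 47961 - 194/212) + 7748*(1/40774) = -47112/(125 + 47961 - 194*1/212) + 3874/20387 = -47112/(125 + 47961 - 97/106) + 3874/20387 = -47112/5097019/106 + 3874/20387 = -47112*106/5097019 + 3874/20387 = -4993872/5097019 + 3874/20387 = -82064216858/103912926353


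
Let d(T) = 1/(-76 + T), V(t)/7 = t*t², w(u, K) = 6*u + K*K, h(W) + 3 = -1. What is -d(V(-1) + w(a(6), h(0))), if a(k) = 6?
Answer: 1/31 ≈ 0.032258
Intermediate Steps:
h(W) = -4 (h(W) = -3 - 1 = -4)
w(u, K) = K² + 6*u (w(u, K) = 6*u + K² = K² + 6*u)
V(t) = 7*t³ (V(t) = 7*(t*t²) = 7*t³)
-d(V(-1) + w(a(6), h(0))) = -1/(-76 + (7*(-1)³ + ((-4)² + 6*6))) = -1/(-76 + (7*(-1) + (16 + 36))) = -1/(-76 + (-7 + 52)) = -1/(-76 + 45) = -1/(-31) = -1*(-1/31) = 1/31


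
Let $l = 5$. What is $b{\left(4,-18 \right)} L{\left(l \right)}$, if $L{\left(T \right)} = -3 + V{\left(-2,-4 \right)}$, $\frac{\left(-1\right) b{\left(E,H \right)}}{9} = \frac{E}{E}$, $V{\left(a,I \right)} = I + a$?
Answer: $81$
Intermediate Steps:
$b{\left(E,H \right)} = -9$ ($b{\left(E,H \right)} = - 9 \frac{E}{E} = \left(-9\right) 1 = -9$)
$L{\left(T \right)} = -9$ ($L{\left(T \right)} = -3 - 6 = -9$)
$b{\left(4,-18 \right)} L{\left(l \right)} = \left(-9\right) \left(-9\right) = 81$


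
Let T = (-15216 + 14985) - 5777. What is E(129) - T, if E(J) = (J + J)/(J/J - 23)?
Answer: 65959/11 ≈ 5996.3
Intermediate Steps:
T = -6008 (T = -231 - 5777 = -6008)
E(J) = -J/11 (E(J) = (2*J)/(1 - 23) = (2*J)/(-22) = (2*J)*(-1/22) = -J/11)
E(129) - T = -1/11*129 - 1*(-6008) = -129/11 + 6008 = 65959/11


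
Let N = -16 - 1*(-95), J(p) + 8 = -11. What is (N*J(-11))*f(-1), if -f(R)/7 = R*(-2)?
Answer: 21014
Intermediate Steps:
J(p) = -19 (J(p) = -8 - 11 = -19)
f(R) = 14*R (f(R) = -7*R*(-2) = -(-14)*R = 14*R)
N = 79 (N = -16 + 95 = 79)
(N*J(-11))*f(-1) = (79*(-19))*(14*(-1)) = -1501*(-14) = 21014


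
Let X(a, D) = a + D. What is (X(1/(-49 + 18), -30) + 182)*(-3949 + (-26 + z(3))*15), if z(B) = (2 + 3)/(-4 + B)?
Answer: -20794354/31 ≈ -6.7079e+5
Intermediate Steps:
z(B) = 5/(-4 + B)
X(a, D) = D + a
(X(1/(-49 + 18), -30) + 182)*(-3949 + (-26 + z(3))*15) = ((-30 + 1/(-49 + 18)) + 182)*(-3949 + (-26 + 5/(-4 + 3))*15) = ((-30 + 1/(-31)) + 182)*(-3949 + (-26 + 5/(-1))*15) = ((-30 - 1/31) + 182)*(-3949 + (-26 + 5*(-1))*15) = (-931/31 + 182)*(-3949 + (-26 - 5)*15) = 4711*(-3949 - 31*15)/31 = 4711*(-3949 - 465)/31 = (4711/31)*(-4414) = -20794354/31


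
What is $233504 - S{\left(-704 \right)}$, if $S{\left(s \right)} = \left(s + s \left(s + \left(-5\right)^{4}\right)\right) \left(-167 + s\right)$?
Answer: $48061856$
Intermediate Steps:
$S{\left(s \right)} = \left(-167 + s\right) \left(s + s \left(625 + s\right)\right)$ ($S{\left(s \right)} = \left(s + s \left(s + 625\right)\right) \left(-167 + s\right) = \left(s + s \left(625 + s\right)\right) \left(-167 + s\right) = \left(-167 + s\right) \left(s + s \left(625 + s\right)\right)$)
$233504 - S{\left(-704 \right)} = 233504 - - 704 \left(-104542 + \left(-704\right)^{2} + 459 \left(-704\right)\right) = 233504 - - 704 \left(-104542 + 495616 - 323136\right) = 233504 - \left(-704\right) 67938 = 233504 - -47828352 = 233504 + 47828352 = 48061856$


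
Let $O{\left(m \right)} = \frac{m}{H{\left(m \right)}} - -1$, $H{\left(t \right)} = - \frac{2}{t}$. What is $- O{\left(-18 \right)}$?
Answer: $161$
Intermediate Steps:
$O{\left(m \right)} = 1 - \frac{m^{2}}{2}$ ($O{\left(m \right)} = \frac{m}{\left(-2\right) \frac{1}{m}} - -1 = m \left(- \frac{m}{2}\right) + 1 = - \frac{m^{2}}{2} + 1 = 1 - \frac{m^{2}}{2}$)
$- O{\left(-18 \right)} = - (1 - \frac{\left(-18\right)^{2}}{2}) = - (1 - 162) = \left(-1\right) \left(-161\right) = 161$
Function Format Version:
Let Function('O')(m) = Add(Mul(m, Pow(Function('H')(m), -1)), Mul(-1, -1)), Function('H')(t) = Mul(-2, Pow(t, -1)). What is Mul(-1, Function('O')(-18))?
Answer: 161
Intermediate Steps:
Function('O')(m) = Add(1, Mul(Rational(-1, 2), Pow(m, 2))) (Function('O')(m) = Add(Mul(m, Pow(Mul(-2, Pow(m, -1)), -1)), Mul(-1, -1)) = Add(Mul(m, Mul(Rational(-1, 2), m)), 1) = Add(Mul(Rational(-1, 2), Pow(m, 2)), 1) = Add(1, Mul(Rational(-1, 2), Pow(m, 2))))
Mul(-1, Function('O')(-18)) = Mul(-1, Add(1, Mul(Rational(-1, 2), Pow(-18, 2)))) = Mul(-1, Add(1, Mul(Rational(-1, 2), 324))) = Mul(-1, Add(1, -162)) = Mul(-1, -161) = 161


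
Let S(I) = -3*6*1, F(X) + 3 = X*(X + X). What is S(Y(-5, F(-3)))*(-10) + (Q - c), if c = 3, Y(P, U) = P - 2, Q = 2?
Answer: 179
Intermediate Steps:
F(X) = -3 + 2*X² (F(X) = -3 + X*(X + X) = -3 + X*(2*X) = -3 + 2*X²)
Y(P, U) = -2 + P
S(I) = -18 (S(I) = -18*1 = -18)
S(Y(-5, F(-3)))*(-10) + (Q - c) = -18*(-10) + (2 - 1*3) = 180 + (2 - 3) = 180 - 1 = 179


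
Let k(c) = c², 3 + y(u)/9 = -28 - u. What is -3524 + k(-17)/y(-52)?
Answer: -665747/189 ≈ -3522.5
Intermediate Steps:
y(u) = -279 - 9*u (y(u) = -27 + 9*(-28 - u) = -27 + (-252 - 9*u) = -279 - 9*u)
-3524 + k(-17)/y(-52) = -3524 + (-17)²/(-279 - 9*(-52)) = -3524 + 289/(-279 + 468) = -3524 + 289/189 = -665747/189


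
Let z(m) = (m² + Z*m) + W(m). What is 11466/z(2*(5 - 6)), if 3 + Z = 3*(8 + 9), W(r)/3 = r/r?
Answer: -11466/89 ≈ -128.83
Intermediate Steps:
W(r) = 3 (W(r) = 3*(r/r) = 3*1 = 3)
Z = 48 (Z = -3 + 3*(8 + 9) = -3 + 3*17 = -3 + 51 = 48)
z(m) = 3 + m² + 48*m (z(m) = (m² + 48*m) + 3 = 3 + m² + 48*m)
11466/z(2*(5 - 6)) = 11466/(3 + (2*(5 - 6))² + 48*(2*(5 - 6))) = 11466/(3 + (2*(-1))² + 48*(2*(-1))) = 11466/(3 + (-2)² + 48*(-2)) = 11466/(3 + 4 - 96) = 11466/(-89) = 11466*(-1/89) = -11466/89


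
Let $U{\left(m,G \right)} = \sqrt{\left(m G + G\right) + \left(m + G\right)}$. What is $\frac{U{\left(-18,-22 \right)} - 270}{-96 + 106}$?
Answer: $-27 + \frac{\sqrt{334}}{10} \approx -25.172$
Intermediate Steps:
$U{\left(m,G \right)} = \sqrt{m + 2 G + G m}$ ($U{\left(m,G \right)} = \sqrt{\left(G m + G\right) + \left(G + m\right)} = \sqrt{\left(G + G m\right) + \left(G + m\right)} = \sqrt{m + 2 G + G m}$)
$\frac{U{\left(-18,-22 \right)} - 270}{-96 + 106} = \frac{\sqrt{-18 + 2 \left(-22\right) - -396} - 270}{-96 + 106} = \frac{\sqrt{-18 - 44 + 396} - 270}{10} = \left(\sqrt{334} - 270\right) \frac{1}{10} = \left(-270 + \sqrt{334}\right) \frac{1}{10} = -27 + \frac{\sqrt{334}}{10}$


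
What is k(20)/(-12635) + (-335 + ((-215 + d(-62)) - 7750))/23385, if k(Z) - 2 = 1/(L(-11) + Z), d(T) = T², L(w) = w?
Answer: -1779503/9330615 ≈ -0.19072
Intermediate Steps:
k(Z) = 2 + 1/(-11 + Z)
k(20)/(-12635) + (-335 + ((-215 + d(-62)) - 7750))/23385 = ((-21 + 2*20)/(-11 + 20))/(-12635) + (-335 + ((-215 + (-62)²) - 7750))/23385 = ((-21 + 40)/9)*(-1/12635) + (-335 + ((-215 + 3844) - 7750))*(1/23385) = ((⅑)*19)*(-1/12635) + (-335 + (3629 - 7750))*(1/23385) = (19/9)*(-1/12635) + (-335 - 4121)*(1/23385) = -1/5985 - 4456*1/23385 = -1/5985 - 4456/23385 = -1779503/9330615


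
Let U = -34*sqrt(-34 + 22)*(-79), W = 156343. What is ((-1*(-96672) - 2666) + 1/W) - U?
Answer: 14697180059/156343 - 5372*I*sqrt(3) ≈ 94006.0 - 9304.6*I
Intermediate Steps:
U = 5372*I*sqrt(3) (U = -68*I*sqrt(3)*(-79) = 5372*I*sqrt(3) ≈ 9304.6*I)
((-1*(-96672) - 2666) + 1/W) - U = ((-1*(-96672) - 2666) + 1/156343) - 5372*I*sqrt(3) = ((96672 - 2666) + 1/156343) - 5372*I*sqrt(3) = (94006 + 1/156343) - 5372*I*sqrt(3) = 14697180059/156343 - 5372*I*sqrt(3)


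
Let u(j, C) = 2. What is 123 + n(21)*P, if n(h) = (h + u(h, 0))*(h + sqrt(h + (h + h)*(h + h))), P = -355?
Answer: -171342 - 8165*sqrt(1785) ≈ -5.1631e+5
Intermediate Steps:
n(h) = (2 + h)*(h + sqrt(h + 4*h**2)) (n(h) = (h + 2)*(h + sqrt(h + (h + h)*(h + h))) = (2 + h)*(h + sqrt(h + (2*h)*(2*h))) = (2 + h)*(h + sqrt(h + 4*h**2)))
123 + n(21)*P = 123 + (21**2 + 2*21 + 2*sqrt(21*(1 + 4*21)) + 21*sqrt(21*(1 + 4*21)))*(-355) = 123 + (441 + 42 + 2*sqrt(21*(1 + 84)) + 21*sqrt(21*(1 + 84)))*(-355) = 123 + (441 + 42 + 2*sqrt(21*85) + 21*sqrt(21*85))*(-355) = 123 + (441 + 42 + 2*sqrt(1785) + 21*sqrt(1785))*(-355) = 123 + (483 + 23*sqrt(1785))*(-355) = 123 + (-171465 - 8165*sqrt(1785)) = -171342 - 8165*sqrt(1785)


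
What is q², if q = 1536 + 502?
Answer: 4153444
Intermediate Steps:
q = 2038
q² = 2038² = 4153444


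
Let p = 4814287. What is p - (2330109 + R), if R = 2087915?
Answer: 396263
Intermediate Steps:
p - (2330109 + R) = 4814287 - (2330109 + 2087915) = 4814287 - 1*4418024 = 4814287 - 4418024 = 396263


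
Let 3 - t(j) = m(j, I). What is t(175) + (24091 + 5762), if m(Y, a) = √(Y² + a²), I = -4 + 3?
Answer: 29856 - √30626 ≈ 29681.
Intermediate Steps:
I = -1
t(j) = 3 - √(1 + j²) (t(j) = 3 - √(j² + (-1)²) = 3 - √(j² + 1) = 3 - √(1 + j²))
t(175) + (24091 + 5762) = (3 - √(1 + 175²)) + (24091 + 5762) = (3 - √(1 + 30625)) + 29853 = (3 - √30626) + 29853 = 29856 - √30626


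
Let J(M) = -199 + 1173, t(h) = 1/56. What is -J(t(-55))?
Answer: -974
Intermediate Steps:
t(h) = 1/56
J(M) = 974
-J(t(-55)) = -1*974 = -974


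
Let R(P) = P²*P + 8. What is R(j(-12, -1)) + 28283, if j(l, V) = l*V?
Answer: 30019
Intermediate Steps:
j(l, V) = V*l
R(P) = 8 + P³ (R(P) = P³ + 8 = 8 + P³)
R(j(-12, -1)) + 28283 = (8 + (-1*(-12))³) + 28283 = (8 + 12³) + 28283 = (8 + 1728) + 28283 = 1736 + 28283 = 30019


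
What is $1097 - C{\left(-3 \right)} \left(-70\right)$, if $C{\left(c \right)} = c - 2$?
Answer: $747$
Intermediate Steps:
$C{\left(c \right)} = -2 + c$
$1097 - C{\left(-3 \right)} \left(-70\right) = 1097 - \left(-2 - 3\right) \left(-70\right) = 1097 - \left(-5\right) \left(-70\right) = 1097 - 350 = 747$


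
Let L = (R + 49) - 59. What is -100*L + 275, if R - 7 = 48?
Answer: -4225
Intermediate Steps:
R = 55 (R = 7 + 48 = 55)
L = 45 (L = (55 + 49) - 59 = 104 - 59 = 45)
-100*L + 275 = -100*45 + 275 = -4500 + 275 = -4225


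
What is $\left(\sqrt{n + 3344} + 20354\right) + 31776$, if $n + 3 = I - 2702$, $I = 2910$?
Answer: $52130 + 13 \sqrt{21} \approx 52190.0$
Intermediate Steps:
$n = 205$ ($n = -3 + \left(2910 - 2702\right) = -3 + 208 = 205$)
$\left(\sqrt{n + 3344} + 20354\right) + 31776 = \left(\sqrt{205 + 3344} + 20354\right) + 31776 = \left(\sqrt{3549} + 20354\right) + 31776 = \left(13 \sqrt{21} + 20354\right) + 31776 = \left(20354 + 13 \sqrt{21}\right) + 31776 = 52130 + 13 \sqrt{21}$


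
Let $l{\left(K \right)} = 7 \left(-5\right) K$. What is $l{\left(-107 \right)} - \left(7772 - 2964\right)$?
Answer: $-1063$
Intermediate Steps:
$l{\left(K \right)} = - 35 K$
$l{\left(-107 \right)} - \left(7772 - 2964\right) = \left(-35\right) \left(-107\right) - \left(7772 - 2964\right) = 3745 - \left(7772 - 2964\right) = 3745 - 4808 = -1063$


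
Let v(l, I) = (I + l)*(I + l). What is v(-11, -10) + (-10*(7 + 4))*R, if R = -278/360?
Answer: 9467/18 ≈ 525.94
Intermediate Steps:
v(l, I) = (I + l)²
R = -139/180 (R = -278*1/360 = -139/180 ≈ -0.77222)
v(-11, -10) + (-10*(7 + 4))*R = (-10 - 11)² - 10*(7 + 4)*(-139/180) = (-21)² - 10*11*(-139/180) = 441 - 110*(-139/180) = 441 + 1529/18 = 9467/18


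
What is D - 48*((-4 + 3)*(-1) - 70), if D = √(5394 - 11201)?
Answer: 3312 + I*√5807 ≈ 3312.0 + 76.204*I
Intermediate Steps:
D = I*√5807 (D = √(-5807) = I*√5807 ≈ 76.204*I)
D - 48*((-4 + 3)*(-1) - 70) = I*√5807 - 48*((-4 + 3)*(-1) - 70) = I*√5807 - 48*(-1*(-1) - 70) = I*√5807 - 48*(1 - 70) = I*√5807 - 48*(-69) = I*√5807 - 1*(-3312) = I*√5807 + 3312 = 3312 + I*√5807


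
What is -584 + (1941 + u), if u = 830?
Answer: 2187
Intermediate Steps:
-584 + (1941 + u) = -584 + (1941 + 830) = -584 + 2771 = 2187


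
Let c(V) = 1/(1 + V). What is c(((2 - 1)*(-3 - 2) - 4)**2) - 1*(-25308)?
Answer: 2075257/82 ≈ 25308.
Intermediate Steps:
c(((2 - 1)*(-3 - 2) - 4)**2) - 1*(-25308) = 1/(1 + ((2 - 1)*(-3 - 2) - 4)**2) - 1*(-25308) = 1/(1 + (1*(-5) - 4)**2) + 25308 = 1/(1 + (-5 - 4)**2) + 25308 = 1/(1 + (-9)**2) + 25308 = 1/(1 + 81) + 25308 = 1/82 + 25308 = 2075257/82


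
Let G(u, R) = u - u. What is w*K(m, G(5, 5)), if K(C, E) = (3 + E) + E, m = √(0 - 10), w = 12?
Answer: 36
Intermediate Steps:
G(u, R) = 0
m = I*√10 (m = √(-10) = I*√10 ≈ 3.1623*I)
K(C, E) = 3 + 2*E
w*K(m, G(5, 5)) = 12*(3 + 2*0) = 12*(3 + 0) = 12*3 = 36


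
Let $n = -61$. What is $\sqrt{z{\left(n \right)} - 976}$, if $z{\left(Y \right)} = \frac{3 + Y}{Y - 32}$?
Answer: $\frac{i \sqrt{8436030}}{93} \approx 31.231 i$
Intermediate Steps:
$z{\left(Y \right)} = \frac{3 + Y}{-32 + Y}$
$\sqrt{z{\left(n \right)} - 976} = \sqrt{\frac{3 - 61}{-32 - 61} - 976} = \sqrt{\frac{1}{-93} \left(-58\right) - 976} = \sqrt{\left(- \frac{1}{93}\right) \left(-58\right) - 976} = \sqrt{\frac{58}{93} - 976} = \sqrt{- \frac{90710}{93}} = \frac{i \sqrt{8436030}}{93}$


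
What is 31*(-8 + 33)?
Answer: 775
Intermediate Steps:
31*(-8 + 33) = 31*25 = 775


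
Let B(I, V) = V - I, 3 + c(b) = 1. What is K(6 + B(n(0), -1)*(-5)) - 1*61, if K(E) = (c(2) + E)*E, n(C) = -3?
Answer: -37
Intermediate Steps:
c(b) = -2 (c(b) = -3 + 1 = -2)
K(E) = E*(-2 + E) (K(E) = (-2 + E)*E = E*(-2 + E))
K(6 + B(n(0), -1)*(-5)) - 1*61 = (6 + (-1 - 1*(-3))*(-5))*(-2 + (6 + (-1 - 1*(-3))*(-5))) - 1*61 = (6 + (-1 + 3)*(-5))*(-2 + (6 + (-1 + 3)*(-5))) - 61 = (6 + 2*(-5))*(-2 + (6 + 2*(-5))) - 61 = (6 - 10)*(-2 + (6 - 10)) - 61 = -4*(-2 - 4) - 61 = -4*(-6) - 61 = 24 - 61 = -37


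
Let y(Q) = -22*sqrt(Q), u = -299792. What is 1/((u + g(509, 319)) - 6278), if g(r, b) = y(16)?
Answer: -1/306158 ≈ -3.2663e-6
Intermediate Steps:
g(r, b) = -88 (g(r, b) = -22*sqrt(16) = -22*4 = -88)
1/((u + g(509, 319)) - 6278) = 1/((-299792 - 88) - 6278) = 1/(-299880 - 6278) = 1/(-306158) = -1/306158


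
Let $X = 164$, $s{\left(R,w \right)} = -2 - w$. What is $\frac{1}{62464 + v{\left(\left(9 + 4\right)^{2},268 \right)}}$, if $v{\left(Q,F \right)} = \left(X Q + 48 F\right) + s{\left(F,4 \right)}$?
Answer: $\frac{1}{103038} \approx 9.7052 \cdot 10^{-6}$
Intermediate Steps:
$v{\left(Q,F \right)} = -6 + 48 F + 164 Q$ ($v{\left(Q,F \right)} = \left(164 Q + 48 F\right) - 6 = \left(48 F + 164 Q\right) - 6 = -6 + 48 F + 164 Q$)
$\frac{1}{62464 + v{\left(\left(9 + 4\right)^{2},268 \right)}} = \frac{1}{62464 + \left(-6 + 48 \cdot 268 + 164 \left(9 + 4\right)^{2}\right)} = \frac{1}{62464 + \left(-6 + 12864 + 164 \cdot 13^{2}\right)} = \frac{1}{62464 + \left(-6 + 12864 + 164 \cdot 169\right)} = \frac{1}{62464 + \left(-6 + 12864 + 27716\right)} = \frac{1}{62464 + 40574} = \frac{1}{103038}$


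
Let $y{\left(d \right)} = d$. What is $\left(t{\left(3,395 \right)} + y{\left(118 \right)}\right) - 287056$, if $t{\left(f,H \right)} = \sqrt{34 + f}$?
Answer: $-286938 + \sqrt{37} \approx -2.8693 \cdot 10^{5}$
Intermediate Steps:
$\left(t{\left(3,395 \right)} + y{\left(118 \right)}\right) - 287056 = \left(\sqrt{34 + 3} + 118\right) - 287056 = \left(\sqrt{37} + 118\right) - 287056 = \left(118 + \sqrt{37}\right) - 287056 = -286938 + \sqrt{37}$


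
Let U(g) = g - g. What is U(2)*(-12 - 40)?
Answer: 0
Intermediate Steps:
U(g) = 0
U(2)*(-12 - 40) = 0*(-12 - 40) = 0*(-52) = 0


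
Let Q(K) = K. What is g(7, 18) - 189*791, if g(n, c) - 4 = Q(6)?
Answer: -149489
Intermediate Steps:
g(n, c) = 10 (g(n, c) = 4 + 6 = 10)
g(7, 18) - 189*791 = 10 - 189*791 = 10 - 149499 = -149489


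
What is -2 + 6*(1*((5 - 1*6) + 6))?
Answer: 28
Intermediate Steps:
-2 + 6*(1*((5 - 1*6) + 6)) = -2 + 6*(1*((5 - 6) + 6)) = -2 + 6*(1*(-1 + 6)) = -2 + 6*(1*5) = -2 + 6*5 = -2 + 30 = 28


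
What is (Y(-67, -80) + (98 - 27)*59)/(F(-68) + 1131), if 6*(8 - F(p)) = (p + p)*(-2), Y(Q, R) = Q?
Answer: 12366/3281 ≈ 3.7690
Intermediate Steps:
F(p) = 8 + 2*p/3 (F(p) = 8 - (p + p)*(-2)/6 = 8 - 2*p*(-2)/6 = 8 - (-2)*p/3 = 8 + 2*p/3)
(Y(-67, -80) + (98 - 27)*59)/(F(-68) + 1131) = (-67 + (98 - 27)*59)/((8 + (2/3)*(-68)) + 1131) = (-67 + 71*59)/((8 - 136/3) + 1131) = (-67 + 4189)/(-112/3 + 1131) = 4122/(3281/3) = 4122*(3/3281) = 12366/3281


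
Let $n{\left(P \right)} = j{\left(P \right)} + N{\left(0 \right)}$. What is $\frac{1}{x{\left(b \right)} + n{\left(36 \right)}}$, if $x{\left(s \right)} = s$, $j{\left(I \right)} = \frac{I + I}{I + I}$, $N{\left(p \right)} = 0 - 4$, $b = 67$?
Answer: $\frac{1}{64} \approx 0.015625$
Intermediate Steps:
$N{\left(p \right)} = -4$ ($N{\left(p \right)} = 0 - 4 = -4$)
$j{\left(I \right)} = 1$ ($j{\left(I \right)} = \frac{2 I}{2 I} = 2 I \frac{1}{2 I} = 1$)
$n{\left(P \right)} = -3$ ($n{\left(P \right)} = 1 - 4 = -3$)
$\frac{1}{x{\left(b \right)} + n{\left(36 \right)}} = \frac{1}{67 - 3} = \frac{1}{64}$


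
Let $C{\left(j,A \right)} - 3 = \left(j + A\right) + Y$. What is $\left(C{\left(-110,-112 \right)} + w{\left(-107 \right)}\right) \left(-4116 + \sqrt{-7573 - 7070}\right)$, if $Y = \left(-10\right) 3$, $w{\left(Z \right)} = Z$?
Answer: $1465296 - 1068 i \sqrt{1627} \approx 1.4653 \cdot 10^{6} - 43079.0 i$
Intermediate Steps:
$Y = -30$
$C{\left(j,A \right)} = -27 + A + j$ ($C{\left(j,A \right)} = 3 - \left(30 - A - j\right) = 3 + \left(-30 + A + j\right) = -27 + A + j$)
$\left(C{\left(-110,-112 \right)} + w{\left(-107 \right)}\right) \left(-4116 + \sqrt{-7573 - 7070}\right) = \left(\left(-27 - 112 - 110\right) - 107\right) \left(-4116 + \sqrt{-7573 - 7070}\right) = \left(-249 - 107\right) \left(-4116 + \sqrt{-14643}\right) = - 356 \left(-4116 + 3 i \sqrt{1627}\right) = 1465296 - 1068 i \sqrt{1627}$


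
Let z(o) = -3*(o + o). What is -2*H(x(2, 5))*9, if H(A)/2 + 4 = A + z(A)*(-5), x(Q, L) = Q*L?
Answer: -11016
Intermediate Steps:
z(o) = -6*o
x(Q, L) = L*Q
H(A) = -8 + 62*A (H(A) = -8 + 2*(A - 6*A*(-5)) = -8 + 2*(A + 30*A) = -8 + 2*(31*A) = -8 + 62*A)
-2*H(x(2, 5))*9 = -2*(-8 + 62*(5*2))*9 = -2*(-8 + 62*10)*9 = -2*(-8 + 620)*9 = -2*612*9 = -1224*9 = -11016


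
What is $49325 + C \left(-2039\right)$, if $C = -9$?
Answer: $67676$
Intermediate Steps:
$49325 + C \left(-2039\right) = 49325 - -18351 = 49325 + 18351 = 67676$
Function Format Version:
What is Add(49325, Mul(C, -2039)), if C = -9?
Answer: 67676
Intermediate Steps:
Add(49325, Mul(C, -2039)) = Add(49325, Mul(-9, -2039)) = Add(49325, 18351) = 67676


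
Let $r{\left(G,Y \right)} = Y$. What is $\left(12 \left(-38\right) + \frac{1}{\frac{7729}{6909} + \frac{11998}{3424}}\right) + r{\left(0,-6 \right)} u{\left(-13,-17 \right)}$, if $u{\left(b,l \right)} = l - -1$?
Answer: $- \frac{19672661832}{54679139} \approx -359.78$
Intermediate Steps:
$u{\left(b,l \right)} = 1 + l$ ($u{\left(b,l \right)} = l + 1 = 1 + l$)
$\left(12 \left(-38\right) + \frac{1}{\frac{7729}{6909} + \frac{11998}{3424}}\right) + r{\left(0,-6 \right)} u{\left(-13,-17 \right)} = \left(12 \left(-38\right) + \frac{1}{\frac{7729}{6909} + \frac{11998}{3424}}\right) - 6 \left(1 - 17\right) = \left(-456 + \frac{1}{7729 \cdot \frac{1}{6909} + 11998 \cdot \frac{1}{3424}}\right) - -96 = \left(-456 + \frac{1}{\frac{7729}{6909} + \frac{5999}{1712}}\right) + 96 = \left(-456 + \frac{1}{\frac{54679139}{11828208}}\right) + 96 = \left(-456 + \frac{11828208}{54679139}\right) + 96 = - \frac{24921859176}{54679139} + 96 = - \frac{19672661832}{54679139}$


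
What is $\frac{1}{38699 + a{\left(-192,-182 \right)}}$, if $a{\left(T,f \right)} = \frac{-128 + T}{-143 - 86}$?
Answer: $\frac{229}{8862391} \approx 2.584 \cdot 10^{-5}$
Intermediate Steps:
$a{\left(T,f \right)} = \frac{128}{229} - \frac{T}{229}$ ($a{\left(T,f \right)} = \frac{-128 + T}{-229} = \left(-128 + T\right) \left(- \frac{1}{229}\right) = \frac{128}{229} - \frac{T}{229}$)
$\frac{1}{38699 + a{\left(-192,-182 \right)}} = \frac{1}{38699 + \left(\frac{128}{229} - - \frac{192}{229}\right)} = \frac{1}{38699 + \left(\frac{128}{229} + \frac{192}{229}\right)} = \frac{1}{38699 + \frac{320}{229}} = \frac{1}{\frac{8862391}{229}} = \frac{229}{8862391}$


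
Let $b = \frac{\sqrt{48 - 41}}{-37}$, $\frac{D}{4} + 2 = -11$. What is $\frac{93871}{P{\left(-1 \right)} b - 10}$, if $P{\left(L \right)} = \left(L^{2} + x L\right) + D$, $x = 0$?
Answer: $- \frac{1285093990}{118693} - \frac{177134577 \sqrt{7}}{118693} \approx -14776.0$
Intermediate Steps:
$D = -52$ ($D = -8 + 4 \left(-11\right) = -8 - 44 = -52$)
$b = - \frac{\sqrt{7}}{37}$ ($b = \sqrt{7} \left(- \frac{1}{37}\right) = - \frac{\sqrt{7}}{37} \approx -0.071507$)
$P{\left(L \right)} = -52 + L^{2}$ ($P{\left(L \right)} = \left(L^{2} + 0 L\right) - 52 = \left(L^{2} + 0\right) - 52 = L^{2} - 52 = -52 + L^{2}$)
$\frac{93871}{P{\left(-1 \right)} b - 10} = \frac{93871}{\left(-52 + \left(-1\right)^{2}\right) \left(- \frac{\sqrt{7}}{37}\right) - 10} = \frac{93871}{\left(-52 + 1\right) \left(- \frac{\sqrt{7}}{37}\right) - 10} = \frac{93871}{- 51 \left(- \frac{\sqrt{7}}{37}\right) - 10} = \frac{93871}{\frac{51 \sqrt{7}}{37} - 10} = \frac{93871}{-10 + \frac{51 \sqrt{7}}{37}}$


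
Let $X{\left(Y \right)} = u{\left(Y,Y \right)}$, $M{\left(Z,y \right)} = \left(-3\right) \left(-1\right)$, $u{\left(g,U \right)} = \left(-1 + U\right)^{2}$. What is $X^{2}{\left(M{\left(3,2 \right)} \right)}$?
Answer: $16$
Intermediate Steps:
$M{\left(Z,y \right)} = 3$
$X{\left(Y \right)} = \left(-1 + Y\right)^{2}$
$X^{2}{\left(M{\left(3,2 \right)} \right)} = \left(\left(-1 + 3\right)^{2}\right)^{2} = \left(2^{2}\right)^{2} = 4^{2} = 16$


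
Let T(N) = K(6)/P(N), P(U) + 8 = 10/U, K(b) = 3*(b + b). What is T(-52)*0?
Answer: 0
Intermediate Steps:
K(b) = 6*b (K(b) = 3*(2*b) = 6*b)
P(U) = -8 + 10/U
T(N) = 36/(-8 + 10/N) (T(N) = (6*6)/(-8 + 10/N) = 36/(-8 + 10/N))
T(-52)*0 = -18*(-52)/(-5 + 4*(-52))*0 = -18*(-52)/(-5 - 208)*0 = -18*(-52)/(-213)*0 = -18*(-52)*(-1/213)*0 = -312/71*0 = 0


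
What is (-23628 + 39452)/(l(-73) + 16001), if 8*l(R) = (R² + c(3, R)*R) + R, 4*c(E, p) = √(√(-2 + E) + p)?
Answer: 33740312576/35518635353 + 27723648*I*√2/35518635353 ≈ 0.94993 + 0.0011038*I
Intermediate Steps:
c(E, p) = √(p + √(-2 + E))/4 (c(E, p) = √(√(-2 + E) + p)/4 = √(p + √(-2 + E))/4)
l(R) = R/8 + R²/8 + R*√(1 + R)/32 (l(R) = ((R² + (√(R + √(-2 + 3))/4)*R) + R)/8 = ((R² + (√(R + √1)/4)*R) + R)/8 = ((R² + (√(R + 1)/4)*R) + R)/8 = ((R² + (√(1 + R)/4)*R) + R)/8 = ((R² + R*√(1 + R)/4) + R)/8 = (R + R² + R*√(1 + R)/4)/8 = R/8 + R²/8 + R*√(1 + R)/32)
(-23628 + 39452)/(l(-73) + 16001) = (-23628 + 39452)/((1/32)*(-73)*(4 + √(1 - 73) + 4*(-73)) + 16001) = 15824/((1/32)*(-73)*(4 + √(-72) - 292) + 16001) = 15824/((1/32)*(-73)*(4 + 6*I*√2 - 292) + 16001) = 15824/((1/32)*(-73)*(-288 + 6*I*√2) + 16001) = 15824/((657 - 219*I*√2/16) + 16001) = 15824/(16658 - 219*I*√2/16)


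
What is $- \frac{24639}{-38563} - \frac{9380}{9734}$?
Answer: $- \frac{60942457}{187686121} \approx -0.3247$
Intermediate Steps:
$- \frac{24639}{-38563} - \frac{9380}{9734} = \left(-24639\right) \left(- \frac{1}{38563}\right) - \frac{4690}{4867} = \frac{24639}{38563} - \frac{4690}{4867} = - \frac{60942457}{187686121}$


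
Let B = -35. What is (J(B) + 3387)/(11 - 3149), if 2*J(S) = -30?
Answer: -562/523 ≈ -1.0746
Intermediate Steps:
J(S) = -15 (J(S) = (½)*(-30) = -15)
(J(B) + 3387)/(11 - 3149) = (-15 + 3387)/(11 - 3149) = 3372/(-3138) = 3372*(-1/3138) = -562/523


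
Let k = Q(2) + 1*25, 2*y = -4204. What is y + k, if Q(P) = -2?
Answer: -2079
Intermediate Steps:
y = -2102 (y = (½)*(-4204) = -2102)
k = 23 (k = -2 + 1*25 = -2 + 25 = 23)
y + k = -2102 + 23 = -2079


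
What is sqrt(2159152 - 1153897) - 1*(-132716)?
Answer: 132716 + 3*sqrt(111695) ≈ 1.3372e+5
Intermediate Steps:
sqrt(2159152 - 1153897) - 1*(-132716) = sqrt(1005255) + 132716 = 3*sqrt(111695) + 132716 = 132716 + 3*sqrt(111695)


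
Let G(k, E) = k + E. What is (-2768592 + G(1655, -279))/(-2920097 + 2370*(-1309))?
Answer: 2767216/6022427 ≈ 0.45949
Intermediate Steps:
G(k, E) = E + k
(-2768592 + G(1655, -279))/(-2920097 + 2370*(-1309)) = (-2768592 + (-279 + 1655))/(-2920097 + 2370*(-1309)) = (-2768592 + 1376)/(-2920097 - 3102330) = -2767216/(-6022427) = -2767216*(-1/6022427) = 2767216/6022427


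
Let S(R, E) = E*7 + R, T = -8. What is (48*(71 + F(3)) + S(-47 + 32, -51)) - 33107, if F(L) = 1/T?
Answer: -30077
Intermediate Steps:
F(L) = -1/8 (F(L) = 1/(-8) = -1/8)
S(R, E) = R + 7*E (S(R, E) = 7*E + R = R + 7*E)
(48*(71 + F(3)) + S(-47 + 32, -51)) - 33107 = (48*(71 - 1/8) + ((-47 + 32) + 7*(-51))) - 33107 = (48*(567/8) + (-15 - 357)) - 33107 = (3402 - 372) - 33107 = 3030 - 33107 = -30077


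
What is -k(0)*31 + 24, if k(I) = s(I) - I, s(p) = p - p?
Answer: 24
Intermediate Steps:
s(p) = 0
k(I) = -I (k(I) = 0 - I = -I)
-k(0)*31 + 24 = -(-1)*0*31 + 24 = -1*0*31 + 24 = 0*31 + 24 = 0 + 24 = 24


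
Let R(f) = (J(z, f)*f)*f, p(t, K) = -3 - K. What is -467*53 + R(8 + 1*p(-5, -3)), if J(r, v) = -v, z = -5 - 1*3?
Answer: -25263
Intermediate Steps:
z = -8 (z = -5 - 3 = -8)
R(f) = -f³ (R(f) = ((-f)*f)*f = (-f²)*f = -f³)
-467*53 + R(8 + 1*p(-5, -3)) = -467*53 - (8 + 1*(-3 - 1*(-3)))³ = -24751 - (8 + 1*(-3 + 3))³ = -24751 - (8 + 1*0)³ = -24751 - (8 + 0)³ = -24751 - 1*8³ = -24751 - 1*512 = -24751 - 512 = -25263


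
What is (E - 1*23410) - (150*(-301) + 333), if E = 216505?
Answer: 237912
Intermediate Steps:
(E - 1*23410) - (150*(-301) + 333) = (216505 - 1*23410) - (150*(-301) + 333) = (216505 - 23410) - (-45150 + 333) = 193095 - 1*(-44817) = 193095 + 44817 = 237912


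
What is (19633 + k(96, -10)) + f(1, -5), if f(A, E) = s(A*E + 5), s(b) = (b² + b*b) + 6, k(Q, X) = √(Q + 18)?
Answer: 19639 + √114 ≈ 19650.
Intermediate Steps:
k(Q, X) = √(18 + Q)
s(b) = 6 + 2*b² (s(b) = (b² + b²) + 6 = 2*b² + 6 = 6 + 2*b²)
f(A, E) = 6 + 2*(5 + A*E)² (f(A, E) = 6 + 2*(A*E + 5)² = 6 + 2*(5 + A*E)²)
(19633 + k(96, -10)) + f(1, -5) = (19633 + √(18 + 96)) + (6 + 2*(5 + 1*(-5))²) = (19633 + √114) + (6 + 2*(5 - 5)²) = (19633 + √114) + (6 + 2*0²) = (19633 + √114) + (6 + 2*0) = (19633 + √114) + (6 + 0) = (19633 + √114) + 6 = 19639 + √114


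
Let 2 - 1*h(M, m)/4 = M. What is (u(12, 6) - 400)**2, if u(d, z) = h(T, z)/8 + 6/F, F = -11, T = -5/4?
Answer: 1232361025/7744 ≈ 1.5914e+5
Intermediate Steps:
T = -5/4 (T = -5*1/4 = -5/4 ≈ -1.2500)
h(M, m) = 8 - 4*M
u(d, z) = 95/88 (u(d, z) = (8 - 4*(-5/4))/8 + 6/(-11) = (8 + 5)*(1/8) + 6*(-1/11) = 13*(1/8) - 6/11 = 13/8 - 6/11 = 95/88)
(u(12, 6) - 400)**2 = (95/88 - 400)**2 = (-35105/88)**2 = 1232361025/7744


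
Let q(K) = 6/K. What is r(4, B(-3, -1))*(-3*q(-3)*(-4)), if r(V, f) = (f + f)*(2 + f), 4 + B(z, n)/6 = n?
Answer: -40320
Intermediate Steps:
B(z, n) = -24 + 6*n
r(V, f) = 2*f*(2 + f) (r(V, f) = (2*f)*(2 + f) = 2*f*(2 + f))
r(4, B(-3, -1))*(-3*q(-3)*(-4)) = (2*(-24 + 6*(-1))*(2 + (-24 + 6*(-1))))*(-18/(-3)*(-4)) = (2*(-24 - 6)*(2 + (-24 - 6)))*(-18*(-1)/3*(-4)) = (2*(-30)*(2 - 30))*(-3*(-2)*(-4)) = (2*(-30)*(-28))*(6*(-4)) = 1680*(-24) = -40320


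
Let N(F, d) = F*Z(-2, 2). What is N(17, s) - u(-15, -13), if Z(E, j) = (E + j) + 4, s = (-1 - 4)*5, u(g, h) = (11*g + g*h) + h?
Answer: 51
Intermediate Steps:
u(g, h) = h + 11*g + g*h
s = -25 (s = -5*5 = -25)
Z(E, j) = 4 + E + j
N(F, d) = 4*F (N(F, d) = F*(4 - 2 + 2) = F*4 = 4*F)
N(17, s) - u(-15, -13) = 4*17 - (-13 + 11*(-15) - 15*(-13)) = 68 - (-13 - 165 + 195) = 68 - 1*17 = 68 - 17 = 51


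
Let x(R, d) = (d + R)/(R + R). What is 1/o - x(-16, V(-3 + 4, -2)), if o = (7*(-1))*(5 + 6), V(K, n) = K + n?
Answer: -1341/2464 ≈ -0.54424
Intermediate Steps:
x(R, d) = (R + d)/(2*R) (x(R, d) = (R + d)/((2*R)) = (R + d)*(1/(2*R)) = (R + d)/(2*R))
o = -77 (o = -7*11 = -77)
1/o - x(-16, V(-3 + 4, -2)) = 1/(-77) - (-16 + ((-3 + 4) - 2))/(2*(-16)) = -1/77 - (-1)*(-16 + (1 - 2))/(2*16) = -1/77 - (-1)*(-16 - 1)/(2*16) = -1/77 - (-1)*(-17)/(2*16) = -1/77 - 1*17/32 = -1/77 - 17/32 = -1341/2464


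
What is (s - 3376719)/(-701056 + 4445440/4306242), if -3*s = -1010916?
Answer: 6544943100387/1509456173056 ≈ 4.3360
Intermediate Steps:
s = 336972 (s = -⅓*(-1010916) = 336972)
(s - 3376719)/(-701056 + 4445440/4306242) = (336972 - 3376719)/(-701056 + 4445440/4306242) = -3039747/(-701056 + 4445440*(1/4306242)) = -3039747/(-701056 + 2222720/2153121) = -3039747/(-1509456173056/2153121) = -3039747*(-2153121/1509456173056) = 6544943100387/1509456173056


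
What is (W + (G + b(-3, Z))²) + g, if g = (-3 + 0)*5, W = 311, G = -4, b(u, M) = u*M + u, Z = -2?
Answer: 297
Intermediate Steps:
b(u, M) = u + M*u (b(u, M) = M*u + u = u + M*u)
g = -15 (g = -3*5 = -15)
(W + (G + b(-3, Z))²) + g = (311 + (-4 - 3*(1 - 2))²) - 15 = (311 + (-4 - 3*(-1))²) - 15 = (311 + (-4 + 3)²) - 15 = (311 + (-1)²) - 15 = (311 + 1) - 15 = 312 - 15 = 297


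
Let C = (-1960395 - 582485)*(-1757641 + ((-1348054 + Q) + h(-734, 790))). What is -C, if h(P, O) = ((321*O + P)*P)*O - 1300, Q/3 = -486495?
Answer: -372851424327923200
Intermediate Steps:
Q = -1459485 (Q = 3*(-486495) = -1459485)
h(P, O) = -1300 + O*P*(P + 321*O) (h(P, O) = ((P + 321*O)*P)*O - 1300 = (P*(P + 321*O))*O - 1300 = O*P*(P + 321*O) - 1300 = -1300 + O*P*(P + 321*O))
C = 372851424327923200 (C = (-1960395 - 582485)*(-1757641 + ((-1348054 - 1459485) + (-1300 + 790*(-734)² + 321*(-734)*790²))) = -2542880*(-1757641 + (-2807539 + (-1300 + 790*538756 + 321*(-734)*624100))) = -2542880*(-1757641 + (-2807539 + (-1300 + 425617240 - 147046697400))) = -2542880*(-1757641 + (-2807539 - 146621081460)) = -2542880*(-1757641 - 146623888999) = -2542880*(-146625646640) = 372851424327923200)
-C = -1*372851424327923200 = -372851424327923200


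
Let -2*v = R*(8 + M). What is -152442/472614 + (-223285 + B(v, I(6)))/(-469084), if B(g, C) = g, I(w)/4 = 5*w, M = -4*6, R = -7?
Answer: 5674330041/36949277596 ≈ 0.15357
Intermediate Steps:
M = -24
I(w) = 20*w (I(w) = 4*(5*w) = 20*w)
v = -56 (v = -(-7)*(8 - 24)/2 = -(-7)*(-16)/2 = -½*112 = -56)
-152442/472614 + (-223285 + B(v, I(6)))/(-469084) = -152442/472614 + (-223285 - 56)/(-469084) = -152442*1/472614 - 223341*(-1/469084) = -25407/78769 + 223341/469084 = 5674330041/36949277596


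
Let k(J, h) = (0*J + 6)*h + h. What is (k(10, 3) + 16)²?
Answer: 1369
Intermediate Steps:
k(J, h) = 7*h (k(J, h) = (0 + 6)*h + h = 6*h + h = 7*h)
(k(10, 3) + 16)² = (7*3 + 16)² = (21 + 16)² = 37² = 1369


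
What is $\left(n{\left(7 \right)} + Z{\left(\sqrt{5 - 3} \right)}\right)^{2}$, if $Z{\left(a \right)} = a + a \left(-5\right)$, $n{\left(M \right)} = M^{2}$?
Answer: $2433 - 392 \sqrt{2} \approx 1878.6$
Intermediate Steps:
$Z{\left(a \right)} = - 4 a$ ($Z{\left(a \right)} = a - 5 a = - 4 a$)
$\left(n{\left(7 \right)} + Z{\left(\sqrt{5 - 3} \right)}\right)^{2} = \left(7^{2} - 4 \sqrt{5 - 3}\right)^{2} = \left(49 - 4 \sqrt{2}\right)^{2}$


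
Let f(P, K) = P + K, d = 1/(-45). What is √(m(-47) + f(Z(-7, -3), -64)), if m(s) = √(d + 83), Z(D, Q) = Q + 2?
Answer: √(-14625 + 15*√18670)/15 ≈ 7.476*I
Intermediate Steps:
Z(D, Q) = 2 + Q
d = -1/45 ≈ -0.022222
m(s) = √18670/15 (m(s) = √(-1/45 + 83) = √(3734/45) = √18670/15)
f(P, K) = K + P
√(m(-47) + f(Z(-7, -3), -64)) = √(√18670/15 + (-64 + (2 - 3))) = √(√18670/15 + (-64 - 1)) = √(√18670/15 - 65) = √(-65 + √18670/15)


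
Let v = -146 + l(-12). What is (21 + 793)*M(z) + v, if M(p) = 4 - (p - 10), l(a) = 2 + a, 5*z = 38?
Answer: 25268/5 ≈ 5053.6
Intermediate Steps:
z = 38/5 (z = (1/5)*38 = 38/5 ≈ 7.6000)
M(p) = 14 - p (M(p) = 4 - (-10 + p) = 4 + (10 - p) = 14 - p)
v = -156 (v = -146 + (2 - 12) = -146 - 10 = -156)
(21 + 793)*M(z) + v = (21 + 793)*(14 - 1*38/5) - 156 = 814*(14 - 38/5) - 156 = 814*(32/5) - 156 = 26048/5 - 156 = 25268/5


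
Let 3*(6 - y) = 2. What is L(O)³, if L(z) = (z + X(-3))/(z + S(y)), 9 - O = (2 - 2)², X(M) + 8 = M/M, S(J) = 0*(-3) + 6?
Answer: 8/3375 ≈ 0.0023704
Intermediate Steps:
y = 16/3 (y = 6 - ⅓*2 = 6 - ⅔ = 16/3 ≈ 5.3333)
S(J) = 6 (S(J) = 0 + 6 = 6)
X(M) = -7 (X(M) = -8 + M/M = -8 + 1 = -7)
O = 9 (O = 9 - (2 - 2)² = 9 - 1*0² = 9 - 1*0 = 9 + 0 = 9)
L(z) = (-7 + z)/(6 + z) (L(z) = (z - 7)/(z + 6) = (-7 + z)/(6 + z))
L(O)³ = ((-7 + 9)/(6 + 9))³ = (2/15)³ = 8/3375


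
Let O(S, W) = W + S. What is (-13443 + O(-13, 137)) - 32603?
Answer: -45922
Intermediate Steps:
O(S, W) = S + W
(-13443 + O(-13, 137)) - 32603 = (-13443 + (-13 + 137)) - 32603 = (-13443 + 124) - 32603 = -13319 - 32603 = -45922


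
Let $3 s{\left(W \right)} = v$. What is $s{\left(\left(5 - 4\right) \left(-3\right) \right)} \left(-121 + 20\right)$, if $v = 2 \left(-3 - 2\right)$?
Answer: $\frac{1010}{3} \approx 336.67$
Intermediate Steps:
$v = -10$ ($v = 2 \left(-5\right) = -10$)
$s{\left(W \right)} = - \frac{10}{3}$ ($s{\left(W \right)} = \frac{1}{3} \left(-10\right) = - \frac{10}{3}$)
$s{\left(\left(5 - 4\right) \left(-3\right) \right)} \left(-121 + 20\right) = - \frac{10 \left(-121 + 20\right)}{3} = \left(- \frac{10}{3}\right) \left(-101\right) = \frac{1010}{3}$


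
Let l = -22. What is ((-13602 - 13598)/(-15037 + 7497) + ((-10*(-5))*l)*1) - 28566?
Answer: -11182722/377 ≈ -29662.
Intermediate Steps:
((-13602 - 13598)/(-15037 + 7497) + ((-10*(-5))*l)*1) - 28566 = ((-13602 - 13598)/(-15037 + 7497) + (-10*(-5)*(-22))*1) - 28566 = (-27200/(-7540) + (50*(-22))*1) - 28566 = (-27200*(-1/7540) - 1100*1) - 28566 = (1360/377 - 1100) - 28566 = -413340/377 - 28566 = -11182722/377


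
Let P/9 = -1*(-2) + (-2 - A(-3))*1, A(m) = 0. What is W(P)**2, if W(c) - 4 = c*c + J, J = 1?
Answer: 25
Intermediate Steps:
P = 0 (P = 9*(-1*(-2) + (-2 - 1*0)*1) = 9*(2 + (-2 + 0)*1) = 9*(2 - 2*1) = 9*(2 - 2) = 9*0 = 0)
W(c) = 5 + c**2 (W(c) = 4 + (c*c + 1) = 4 + (c**2 + 1) = 4 + (1 + c**2) = 5 + c**2)
W(P)**2 = (5 + 0**2)**2 = (5 + 0)**2 = 5**2 = 25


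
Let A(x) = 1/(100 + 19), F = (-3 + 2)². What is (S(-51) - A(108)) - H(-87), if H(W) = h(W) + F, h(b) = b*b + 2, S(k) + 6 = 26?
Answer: -898689/119 ≈ -7552.0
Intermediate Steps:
S(k) = 20 (S(k) = -6 + 26 = 20)
F = 1 (F = (-1)² = 1)
h(b) = 2 + b² (h(b) = b² + 2 = 2 + b²)
A(x) = 1/119
H(W) = 3 + W² (H(W) = (2 + W²) + 1 = 3 + W²)
(S(-51) - A(108)) - H(-87) = (20 - 1*1/119) - (3 + (-87)²) = (20 - 1/119) - (3 + 7569) = 2379/119 - 1*7572 = 2379/119 - 7572 = -898689/119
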